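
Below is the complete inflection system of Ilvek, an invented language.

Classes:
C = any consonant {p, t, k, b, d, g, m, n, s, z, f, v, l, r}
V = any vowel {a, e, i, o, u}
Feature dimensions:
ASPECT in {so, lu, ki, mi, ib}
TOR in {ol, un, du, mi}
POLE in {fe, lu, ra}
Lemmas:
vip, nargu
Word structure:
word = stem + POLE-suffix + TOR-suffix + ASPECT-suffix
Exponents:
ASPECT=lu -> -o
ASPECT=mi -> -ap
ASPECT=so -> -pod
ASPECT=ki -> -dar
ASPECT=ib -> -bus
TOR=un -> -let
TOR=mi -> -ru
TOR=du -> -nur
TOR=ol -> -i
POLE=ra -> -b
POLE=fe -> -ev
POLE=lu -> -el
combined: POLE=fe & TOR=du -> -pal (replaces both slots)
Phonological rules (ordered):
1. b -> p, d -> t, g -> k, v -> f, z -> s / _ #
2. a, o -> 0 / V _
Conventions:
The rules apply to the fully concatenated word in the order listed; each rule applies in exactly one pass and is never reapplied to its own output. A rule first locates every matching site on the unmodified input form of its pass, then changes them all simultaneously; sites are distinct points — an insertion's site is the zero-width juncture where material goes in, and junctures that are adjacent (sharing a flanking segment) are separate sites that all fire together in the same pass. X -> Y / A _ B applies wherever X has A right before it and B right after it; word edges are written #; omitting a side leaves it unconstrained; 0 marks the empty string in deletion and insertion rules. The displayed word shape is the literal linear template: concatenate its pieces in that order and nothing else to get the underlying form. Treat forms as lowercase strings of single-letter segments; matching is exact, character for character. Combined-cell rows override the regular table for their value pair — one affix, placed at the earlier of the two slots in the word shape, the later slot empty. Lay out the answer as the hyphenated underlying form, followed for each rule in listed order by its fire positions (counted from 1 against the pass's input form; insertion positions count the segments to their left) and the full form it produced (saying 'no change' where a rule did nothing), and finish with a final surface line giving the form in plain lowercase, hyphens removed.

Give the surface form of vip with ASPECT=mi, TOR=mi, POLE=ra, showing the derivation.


underlying: vip-b-ru-ap
1. b -> p, d -> t, g -> k, v -> f, z -> s / _ #: no change
2. a, o -> 0 / V _: fires at position(s) 7: vipbrup
surface: vipbrup


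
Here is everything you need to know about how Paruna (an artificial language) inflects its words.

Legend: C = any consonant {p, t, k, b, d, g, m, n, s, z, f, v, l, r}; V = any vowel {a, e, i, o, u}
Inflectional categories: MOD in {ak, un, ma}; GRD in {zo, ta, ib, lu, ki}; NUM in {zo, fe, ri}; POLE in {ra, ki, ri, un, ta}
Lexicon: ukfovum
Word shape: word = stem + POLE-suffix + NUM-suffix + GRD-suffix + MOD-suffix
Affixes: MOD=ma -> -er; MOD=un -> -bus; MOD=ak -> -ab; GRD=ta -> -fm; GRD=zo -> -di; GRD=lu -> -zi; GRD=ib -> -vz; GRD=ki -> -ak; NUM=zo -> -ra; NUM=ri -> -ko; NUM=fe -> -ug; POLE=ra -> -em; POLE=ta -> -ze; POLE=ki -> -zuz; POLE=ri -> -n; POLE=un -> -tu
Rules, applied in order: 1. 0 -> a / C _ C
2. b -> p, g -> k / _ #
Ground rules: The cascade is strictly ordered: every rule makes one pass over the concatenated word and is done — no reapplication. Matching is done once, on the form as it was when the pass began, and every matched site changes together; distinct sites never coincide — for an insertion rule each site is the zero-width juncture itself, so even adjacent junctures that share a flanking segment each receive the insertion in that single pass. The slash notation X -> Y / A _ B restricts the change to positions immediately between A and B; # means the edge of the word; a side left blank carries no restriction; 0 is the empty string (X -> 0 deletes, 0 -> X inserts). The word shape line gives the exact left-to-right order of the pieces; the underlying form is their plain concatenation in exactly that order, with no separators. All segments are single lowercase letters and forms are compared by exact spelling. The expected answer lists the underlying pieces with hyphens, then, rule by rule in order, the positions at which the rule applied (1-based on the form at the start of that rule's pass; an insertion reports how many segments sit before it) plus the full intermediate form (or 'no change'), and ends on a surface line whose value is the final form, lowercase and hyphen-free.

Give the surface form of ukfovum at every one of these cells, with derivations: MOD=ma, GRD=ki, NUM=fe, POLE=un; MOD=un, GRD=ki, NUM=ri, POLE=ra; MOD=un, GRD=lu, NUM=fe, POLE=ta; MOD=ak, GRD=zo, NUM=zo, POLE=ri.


cell MOD=ma, GRD=ki, NUM=fe, POLE=un:
underlying: ukfovum-tu-ug-ak-er
1. 0 -> a / C _ C: inserts after position(s) 2, 7: ukafovumatuugaker
2. b -> p, g -> k / _ #: no change
surface: ukafovumatuugaker

cell MOD=un, GRD=ki, NUM=ri, POLE=ra:
underlying: ukfovum-em-ko-ak-bus
1. 0 -> a / C _ C: inserts after position(s) 2, 9, 13: ukafovumemakoakabus
2. b -> p, g -> k / _ #: no change
surface: ukafovumemakoakabus

cell MOD=un, GRD=lu, NUM=fe, POLE=ta:
underlying: ukfovum-ze-ug-zi-bus
1. 0 -> a / C _ C: inserts after position(s) 2, 7, 11: ukafovumazeugazibus
2. b -> p, g -> k / _ #: no change
surface: ukafovumazeugazibus

cell MOD=ak, GRD=zo, NUM=zo, POLE=ri:
underlying: ukfovum-n-ra-di-ab
1. 0 -> a / C _ C: inserts after position(s) 2, 7, 8: ukafovumanaradiab
2. b -> p, g -> k / _ #: fires at position(s) 17: ukafovumanaradiap
surface: ukafovumanaradiap


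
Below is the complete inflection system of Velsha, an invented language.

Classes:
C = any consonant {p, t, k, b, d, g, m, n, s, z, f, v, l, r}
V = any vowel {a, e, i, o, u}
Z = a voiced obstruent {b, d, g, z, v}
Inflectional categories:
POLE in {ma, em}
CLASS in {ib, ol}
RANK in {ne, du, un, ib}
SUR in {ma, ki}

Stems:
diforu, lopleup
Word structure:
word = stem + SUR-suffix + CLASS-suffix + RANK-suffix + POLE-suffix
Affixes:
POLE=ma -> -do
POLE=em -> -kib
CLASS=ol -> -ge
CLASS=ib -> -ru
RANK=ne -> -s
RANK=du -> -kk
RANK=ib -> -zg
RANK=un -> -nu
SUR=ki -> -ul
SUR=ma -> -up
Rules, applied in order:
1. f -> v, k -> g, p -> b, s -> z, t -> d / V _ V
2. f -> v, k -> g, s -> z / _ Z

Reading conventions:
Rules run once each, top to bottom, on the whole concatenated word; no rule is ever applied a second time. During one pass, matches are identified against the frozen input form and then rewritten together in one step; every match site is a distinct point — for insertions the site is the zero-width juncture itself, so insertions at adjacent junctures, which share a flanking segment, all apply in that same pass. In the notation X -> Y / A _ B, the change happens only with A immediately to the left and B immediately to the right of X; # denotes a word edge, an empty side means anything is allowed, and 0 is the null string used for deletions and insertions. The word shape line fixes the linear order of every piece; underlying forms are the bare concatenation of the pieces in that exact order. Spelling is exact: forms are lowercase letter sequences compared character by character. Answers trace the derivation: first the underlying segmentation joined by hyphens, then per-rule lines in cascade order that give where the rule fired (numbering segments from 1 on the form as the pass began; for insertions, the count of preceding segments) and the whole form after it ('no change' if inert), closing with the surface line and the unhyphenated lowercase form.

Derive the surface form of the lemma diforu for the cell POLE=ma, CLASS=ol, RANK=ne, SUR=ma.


underlying: diforu-up-ge-s-do
1. f -> v, k -> g, p -> b, s -> z, t -> d / V _ V: fires at position(s) 3: divoruupgesdo
2. f -> v, k -> g, s -> z / _ Z: fires at position(s) 11: divoruupgezdo
surface: divoruupgezdo


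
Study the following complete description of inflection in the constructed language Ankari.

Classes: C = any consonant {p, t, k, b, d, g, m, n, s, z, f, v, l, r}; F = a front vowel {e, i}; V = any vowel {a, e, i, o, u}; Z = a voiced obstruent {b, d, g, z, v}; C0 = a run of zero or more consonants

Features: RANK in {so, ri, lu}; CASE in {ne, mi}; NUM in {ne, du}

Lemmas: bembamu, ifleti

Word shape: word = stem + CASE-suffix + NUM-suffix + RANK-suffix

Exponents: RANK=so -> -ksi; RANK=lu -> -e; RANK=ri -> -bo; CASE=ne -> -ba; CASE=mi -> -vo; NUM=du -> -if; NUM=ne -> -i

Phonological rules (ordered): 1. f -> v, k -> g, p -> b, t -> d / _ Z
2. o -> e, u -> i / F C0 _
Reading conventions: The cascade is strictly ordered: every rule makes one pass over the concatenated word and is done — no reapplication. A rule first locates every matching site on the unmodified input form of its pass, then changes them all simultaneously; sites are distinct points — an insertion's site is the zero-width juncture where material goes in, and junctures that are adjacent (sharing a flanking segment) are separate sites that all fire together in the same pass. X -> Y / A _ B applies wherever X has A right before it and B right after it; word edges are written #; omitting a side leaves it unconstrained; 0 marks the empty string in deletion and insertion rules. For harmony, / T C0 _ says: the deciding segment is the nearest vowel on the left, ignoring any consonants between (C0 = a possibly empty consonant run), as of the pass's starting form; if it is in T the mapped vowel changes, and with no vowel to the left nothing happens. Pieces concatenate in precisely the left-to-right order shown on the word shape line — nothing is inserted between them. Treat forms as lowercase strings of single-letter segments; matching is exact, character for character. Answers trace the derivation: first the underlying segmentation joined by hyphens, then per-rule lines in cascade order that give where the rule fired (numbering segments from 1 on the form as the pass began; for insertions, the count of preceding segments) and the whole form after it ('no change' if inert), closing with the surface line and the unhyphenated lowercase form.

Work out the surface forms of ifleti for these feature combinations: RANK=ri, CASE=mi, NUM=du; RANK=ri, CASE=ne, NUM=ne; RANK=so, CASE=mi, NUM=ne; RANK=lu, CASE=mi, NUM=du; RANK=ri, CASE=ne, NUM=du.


cell RANK=ri, CASE=mi, NUM=du:
underlying: ifleti-vo-if-bo
1. f -> v, k -> g, p -> b, t -> d / _ Z: fires at position(s) 10: ifletivoivbo
2. o -> e, u -> i / F C0 _: fires at position(s) 8, 12: ifletiveivbe
surface: ifletiveivbe

cell RANK=ri, CASE=ne, NUM=ne:
underlying: ifleti-ba-i-bo
1. f -> v, k -> g, p -> b, t -> d / _ Z: no change
2. o -> e, u -> i / F C0 _: fires at position(s) 11: ifletibaibe
surface: ifletibaibe

cell RANK=so, CASE=mi, NUM=ne:
underlying: ifleti-vo-i-ksi
1. f -> v, k -> g, p -> b, t -> d / _ Z: no change
2. o -> e, u -> i / F C0 _: fires at position(s) 8: ifletiveiksi
surface: ifletiveiksi

cell RANK=lu, CASE=mi, NUM=du:
underlying: ifleti-vo-if-e
1. f -> v, k -> g, p -> b, t -> d / _ Z: no change
2. o -> e, u -> i / F C0 _: fires at position(s) 8: ifletiveife
surface: ifletiveife

cell RANK=ri, CASE=ne, NUM=du:
underlying: ifleti-ba-if-bo
1. f -> v, k -> g, p -> b, t -> d / _ Z: fires at position(s) 10: ifletibaivbo
2. o -> e, u -> i / F C0 _: fires at position(s) 12: ifletibaivbe
surface: ifletibaivbe


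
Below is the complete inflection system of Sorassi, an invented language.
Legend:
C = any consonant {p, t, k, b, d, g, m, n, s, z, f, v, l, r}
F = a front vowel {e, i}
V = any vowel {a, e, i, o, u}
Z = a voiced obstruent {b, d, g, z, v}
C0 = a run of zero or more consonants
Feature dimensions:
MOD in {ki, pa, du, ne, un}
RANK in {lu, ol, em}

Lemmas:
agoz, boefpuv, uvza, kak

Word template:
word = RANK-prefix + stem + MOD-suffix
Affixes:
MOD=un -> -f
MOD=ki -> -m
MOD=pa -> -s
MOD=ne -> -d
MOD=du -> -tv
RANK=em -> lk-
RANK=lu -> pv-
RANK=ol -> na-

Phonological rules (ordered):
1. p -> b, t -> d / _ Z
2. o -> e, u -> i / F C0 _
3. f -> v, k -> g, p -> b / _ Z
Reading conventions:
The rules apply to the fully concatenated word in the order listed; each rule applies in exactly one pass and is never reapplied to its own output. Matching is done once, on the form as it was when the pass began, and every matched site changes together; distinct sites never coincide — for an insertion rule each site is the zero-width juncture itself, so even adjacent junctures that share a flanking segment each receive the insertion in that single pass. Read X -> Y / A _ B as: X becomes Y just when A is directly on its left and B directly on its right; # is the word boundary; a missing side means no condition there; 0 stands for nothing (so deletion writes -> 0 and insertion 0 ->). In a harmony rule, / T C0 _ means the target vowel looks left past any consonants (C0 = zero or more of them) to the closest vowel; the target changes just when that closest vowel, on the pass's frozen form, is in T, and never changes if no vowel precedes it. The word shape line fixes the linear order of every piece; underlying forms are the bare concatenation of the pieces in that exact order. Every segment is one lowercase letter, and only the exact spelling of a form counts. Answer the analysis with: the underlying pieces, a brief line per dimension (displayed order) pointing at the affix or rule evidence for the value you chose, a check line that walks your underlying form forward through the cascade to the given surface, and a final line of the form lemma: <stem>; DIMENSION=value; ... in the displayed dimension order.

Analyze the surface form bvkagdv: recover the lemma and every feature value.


underlying: pv-kak-tv
MOD=du - signalled by the affix -tv
RANK=lu - signalled by the affix pv-
check: pvkaktv -> bvkakdv -> bvkakdv -> bvkagdv
lemma: kak; MOD=du; RANK=lu


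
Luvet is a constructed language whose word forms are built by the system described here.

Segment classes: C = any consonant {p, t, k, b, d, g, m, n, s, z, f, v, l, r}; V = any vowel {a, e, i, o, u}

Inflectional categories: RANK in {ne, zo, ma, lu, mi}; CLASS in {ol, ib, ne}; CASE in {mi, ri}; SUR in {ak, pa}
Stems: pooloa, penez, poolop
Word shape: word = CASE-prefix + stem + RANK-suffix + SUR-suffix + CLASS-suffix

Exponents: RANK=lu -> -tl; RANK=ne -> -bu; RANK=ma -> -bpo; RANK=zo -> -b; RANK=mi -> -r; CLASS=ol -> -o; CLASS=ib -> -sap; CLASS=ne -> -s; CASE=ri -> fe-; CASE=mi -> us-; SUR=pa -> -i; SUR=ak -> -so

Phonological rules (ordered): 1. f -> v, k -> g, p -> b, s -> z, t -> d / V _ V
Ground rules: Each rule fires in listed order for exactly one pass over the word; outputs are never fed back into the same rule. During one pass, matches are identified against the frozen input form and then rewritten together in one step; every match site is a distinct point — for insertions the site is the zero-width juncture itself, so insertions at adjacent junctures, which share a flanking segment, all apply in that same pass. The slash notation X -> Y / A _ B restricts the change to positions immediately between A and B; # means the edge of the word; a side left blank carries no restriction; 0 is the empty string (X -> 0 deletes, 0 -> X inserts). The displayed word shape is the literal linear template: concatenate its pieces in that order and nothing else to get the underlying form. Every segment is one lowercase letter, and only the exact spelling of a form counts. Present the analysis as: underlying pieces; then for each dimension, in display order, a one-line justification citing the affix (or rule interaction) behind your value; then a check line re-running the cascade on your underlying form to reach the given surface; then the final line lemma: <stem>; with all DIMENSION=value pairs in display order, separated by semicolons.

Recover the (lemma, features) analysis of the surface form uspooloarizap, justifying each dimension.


underlying: us-pooloa-r-i-sap
RANK=mi - signalled by the affix -r
CLASS=ib - signalled by the affix -sap
CASE=mi - signalled by the affix us-
SUR=pa - signalled by the affix -i
check: uspooloarisap -> uspooloarizap
lemma: pooloa; RANK=mi; CLASS=ib; CASE=mi; SUR=pa


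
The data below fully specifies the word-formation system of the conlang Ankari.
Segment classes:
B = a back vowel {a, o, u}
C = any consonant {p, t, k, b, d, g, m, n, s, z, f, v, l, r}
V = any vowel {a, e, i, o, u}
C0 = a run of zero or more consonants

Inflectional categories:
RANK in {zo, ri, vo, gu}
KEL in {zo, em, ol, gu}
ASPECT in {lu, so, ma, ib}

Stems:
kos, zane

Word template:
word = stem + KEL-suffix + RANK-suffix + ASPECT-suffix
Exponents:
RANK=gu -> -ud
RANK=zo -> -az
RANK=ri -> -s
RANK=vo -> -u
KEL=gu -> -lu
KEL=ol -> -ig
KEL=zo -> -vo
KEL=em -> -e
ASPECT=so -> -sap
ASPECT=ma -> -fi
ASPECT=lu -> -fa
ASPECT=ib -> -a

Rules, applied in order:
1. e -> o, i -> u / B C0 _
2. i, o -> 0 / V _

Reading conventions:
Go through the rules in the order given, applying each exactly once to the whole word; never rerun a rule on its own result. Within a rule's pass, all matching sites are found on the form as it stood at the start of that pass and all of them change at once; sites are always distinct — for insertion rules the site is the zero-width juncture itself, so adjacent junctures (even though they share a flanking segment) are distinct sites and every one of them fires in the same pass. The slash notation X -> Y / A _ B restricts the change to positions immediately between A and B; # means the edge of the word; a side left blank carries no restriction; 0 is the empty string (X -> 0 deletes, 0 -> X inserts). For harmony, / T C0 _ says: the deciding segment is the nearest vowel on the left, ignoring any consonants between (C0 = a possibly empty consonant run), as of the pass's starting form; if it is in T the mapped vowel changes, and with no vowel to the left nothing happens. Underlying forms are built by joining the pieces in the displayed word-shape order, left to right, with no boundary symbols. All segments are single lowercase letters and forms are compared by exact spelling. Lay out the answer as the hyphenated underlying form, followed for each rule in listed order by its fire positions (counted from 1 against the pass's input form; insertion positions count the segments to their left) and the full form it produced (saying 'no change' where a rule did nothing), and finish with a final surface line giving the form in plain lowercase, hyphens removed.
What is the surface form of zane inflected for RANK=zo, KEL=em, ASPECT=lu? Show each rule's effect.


underlying: zane-e-az-fa
1. e -> o, i -> u / B C0 _: fires at position(s) 4: zanoeazfa
2. i, o -> 0 / V _: no change
surface: zanoeazfa


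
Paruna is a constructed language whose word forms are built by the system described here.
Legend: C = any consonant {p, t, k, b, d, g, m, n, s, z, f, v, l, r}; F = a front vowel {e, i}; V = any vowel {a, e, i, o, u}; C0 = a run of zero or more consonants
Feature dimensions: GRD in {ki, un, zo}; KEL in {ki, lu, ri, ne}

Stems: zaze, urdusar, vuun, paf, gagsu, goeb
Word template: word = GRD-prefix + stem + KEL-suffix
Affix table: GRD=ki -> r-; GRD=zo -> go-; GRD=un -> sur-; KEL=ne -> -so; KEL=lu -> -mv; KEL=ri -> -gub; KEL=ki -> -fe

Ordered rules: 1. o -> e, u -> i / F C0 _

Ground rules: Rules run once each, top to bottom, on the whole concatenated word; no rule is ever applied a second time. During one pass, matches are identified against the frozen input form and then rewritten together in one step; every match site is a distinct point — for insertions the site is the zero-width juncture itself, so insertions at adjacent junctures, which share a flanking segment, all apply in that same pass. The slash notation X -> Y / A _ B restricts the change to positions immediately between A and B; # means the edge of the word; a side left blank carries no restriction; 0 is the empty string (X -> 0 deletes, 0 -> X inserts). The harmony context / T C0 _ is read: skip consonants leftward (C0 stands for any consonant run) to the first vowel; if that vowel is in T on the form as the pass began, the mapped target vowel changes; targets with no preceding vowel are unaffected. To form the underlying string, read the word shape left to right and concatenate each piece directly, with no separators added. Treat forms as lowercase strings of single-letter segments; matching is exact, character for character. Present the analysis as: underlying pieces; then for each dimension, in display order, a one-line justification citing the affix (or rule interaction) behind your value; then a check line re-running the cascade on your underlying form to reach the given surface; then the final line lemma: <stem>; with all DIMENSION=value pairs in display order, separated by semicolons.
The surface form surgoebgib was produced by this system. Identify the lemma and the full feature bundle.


underlying: sur-goeb-gub
GRD=un - signalled by the affix sur-
KEL=ri - signalled by the affix -gub
check: surgoebgub -> surgoebgib
lemma: goeb; GRD=un; KEL=ri


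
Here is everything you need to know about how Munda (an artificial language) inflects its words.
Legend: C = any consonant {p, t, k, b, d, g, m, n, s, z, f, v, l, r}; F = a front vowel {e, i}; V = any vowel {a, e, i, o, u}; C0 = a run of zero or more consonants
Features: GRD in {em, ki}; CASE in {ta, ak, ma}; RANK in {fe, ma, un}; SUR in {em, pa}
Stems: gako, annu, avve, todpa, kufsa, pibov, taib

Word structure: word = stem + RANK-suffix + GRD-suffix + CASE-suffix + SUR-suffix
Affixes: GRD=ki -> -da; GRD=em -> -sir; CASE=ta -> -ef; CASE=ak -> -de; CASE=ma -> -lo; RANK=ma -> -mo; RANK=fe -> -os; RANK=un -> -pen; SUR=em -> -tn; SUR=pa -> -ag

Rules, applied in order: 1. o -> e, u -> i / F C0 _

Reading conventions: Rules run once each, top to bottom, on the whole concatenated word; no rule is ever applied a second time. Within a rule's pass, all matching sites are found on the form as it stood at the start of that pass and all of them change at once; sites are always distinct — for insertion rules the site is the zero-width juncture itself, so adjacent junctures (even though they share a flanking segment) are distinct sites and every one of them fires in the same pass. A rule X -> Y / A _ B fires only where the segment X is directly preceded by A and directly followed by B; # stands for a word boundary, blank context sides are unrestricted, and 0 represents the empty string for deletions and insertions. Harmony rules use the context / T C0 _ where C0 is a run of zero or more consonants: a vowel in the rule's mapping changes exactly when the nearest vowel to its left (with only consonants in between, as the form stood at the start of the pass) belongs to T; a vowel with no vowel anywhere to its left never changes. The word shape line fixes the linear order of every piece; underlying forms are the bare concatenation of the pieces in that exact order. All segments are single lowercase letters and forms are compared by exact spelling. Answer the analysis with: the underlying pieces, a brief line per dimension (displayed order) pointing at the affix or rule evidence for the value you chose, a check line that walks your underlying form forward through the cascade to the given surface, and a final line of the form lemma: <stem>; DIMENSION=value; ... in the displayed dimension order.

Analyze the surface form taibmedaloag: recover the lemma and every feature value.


underlying: taib-mo-da-lo-ag
GRD=ki - signalled by the affix -da
CASE=ma - signalled by the affix -lo
RANK=ma - signalled by the affix -mo
SUR=pa - signalled by the affix -ag
check: taibmodaloag -> taibmedaloag
lemma: taib; GRD=ki; CASE=ma; RANK=ma; SUR=pa


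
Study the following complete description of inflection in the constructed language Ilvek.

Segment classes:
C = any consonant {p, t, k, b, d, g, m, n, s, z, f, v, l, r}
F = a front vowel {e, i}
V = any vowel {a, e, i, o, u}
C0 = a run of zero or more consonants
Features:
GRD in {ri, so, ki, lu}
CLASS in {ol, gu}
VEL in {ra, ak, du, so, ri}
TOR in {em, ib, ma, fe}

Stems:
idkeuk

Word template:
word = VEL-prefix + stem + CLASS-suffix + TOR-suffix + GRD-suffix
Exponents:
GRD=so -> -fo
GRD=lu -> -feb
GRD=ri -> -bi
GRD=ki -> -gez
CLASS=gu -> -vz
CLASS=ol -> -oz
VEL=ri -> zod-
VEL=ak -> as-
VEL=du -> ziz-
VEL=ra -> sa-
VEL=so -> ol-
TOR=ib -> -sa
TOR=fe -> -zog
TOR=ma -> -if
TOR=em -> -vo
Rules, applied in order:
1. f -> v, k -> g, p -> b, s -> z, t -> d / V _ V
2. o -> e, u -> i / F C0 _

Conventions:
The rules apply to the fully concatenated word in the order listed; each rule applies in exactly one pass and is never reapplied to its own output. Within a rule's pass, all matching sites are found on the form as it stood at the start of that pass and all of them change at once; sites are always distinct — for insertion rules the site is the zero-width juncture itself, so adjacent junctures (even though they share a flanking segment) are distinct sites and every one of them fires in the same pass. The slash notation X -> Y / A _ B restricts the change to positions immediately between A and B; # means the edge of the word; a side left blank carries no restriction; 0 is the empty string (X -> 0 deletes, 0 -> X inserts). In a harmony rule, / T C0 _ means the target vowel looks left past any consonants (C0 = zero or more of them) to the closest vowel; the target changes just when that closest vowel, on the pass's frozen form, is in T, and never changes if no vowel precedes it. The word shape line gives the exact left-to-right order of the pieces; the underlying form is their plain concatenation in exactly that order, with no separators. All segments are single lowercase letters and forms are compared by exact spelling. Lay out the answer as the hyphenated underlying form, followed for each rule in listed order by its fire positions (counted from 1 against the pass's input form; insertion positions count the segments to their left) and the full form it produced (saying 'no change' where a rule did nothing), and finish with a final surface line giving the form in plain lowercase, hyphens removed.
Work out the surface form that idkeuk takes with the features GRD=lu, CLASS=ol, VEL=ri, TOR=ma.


underlying: zod-idkeuk-oz-if-feb
1. f -> v, k -> g, p -> b, s -> z, t -> d / V _ V: fires at position(s) 9: zodidkeugoziffeb
2. o -> e, u -> i / F C0 _: fires at position(s) 8: zodidkeigoziffeb
surface: zodidkeigoziffeb


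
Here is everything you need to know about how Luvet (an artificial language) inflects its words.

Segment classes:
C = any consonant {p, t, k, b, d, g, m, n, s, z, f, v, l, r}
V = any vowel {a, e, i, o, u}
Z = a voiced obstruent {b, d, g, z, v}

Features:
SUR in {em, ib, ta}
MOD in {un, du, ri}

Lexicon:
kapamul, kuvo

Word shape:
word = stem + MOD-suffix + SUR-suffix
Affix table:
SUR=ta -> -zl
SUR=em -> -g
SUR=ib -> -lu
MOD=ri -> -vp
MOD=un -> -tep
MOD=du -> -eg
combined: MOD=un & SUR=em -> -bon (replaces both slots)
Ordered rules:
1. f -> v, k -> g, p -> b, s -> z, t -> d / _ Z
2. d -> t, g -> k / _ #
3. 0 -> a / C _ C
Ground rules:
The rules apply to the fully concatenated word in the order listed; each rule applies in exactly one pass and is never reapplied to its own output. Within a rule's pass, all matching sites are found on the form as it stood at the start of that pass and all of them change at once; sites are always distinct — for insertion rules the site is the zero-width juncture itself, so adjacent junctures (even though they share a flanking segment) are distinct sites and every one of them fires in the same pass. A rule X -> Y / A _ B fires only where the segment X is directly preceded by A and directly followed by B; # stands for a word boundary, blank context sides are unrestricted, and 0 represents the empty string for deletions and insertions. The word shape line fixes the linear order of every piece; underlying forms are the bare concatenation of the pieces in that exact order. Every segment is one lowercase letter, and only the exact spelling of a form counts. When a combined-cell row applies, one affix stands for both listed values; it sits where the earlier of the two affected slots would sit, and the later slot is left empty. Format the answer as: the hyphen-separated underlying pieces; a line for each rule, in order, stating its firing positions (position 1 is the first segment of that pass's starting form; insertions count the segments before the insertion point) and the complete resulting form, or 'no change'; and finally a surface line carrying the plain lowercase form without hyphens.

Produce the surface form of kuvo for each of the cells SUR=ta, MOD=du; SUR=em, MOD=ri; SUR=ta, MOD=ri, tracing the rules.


cell SUR=ta, MOD=du:
underlying: kuvo-eg-zl
1. f -> v, k -> g, p -> b, s -> z, t -> d / _ Z: no change
2. d -> t, g -> k / _ #: no change
3. 0 -> a / C _ C: inserts after position(s) 6, 7: kuvoegazal
surface: kuvoegazal

cell SUR=em, MOD=ri:
underlying: kuvo-vp-g
1. f -> v, k -> g, p -> b, s -> z, t -> d / _ Z: fires at position(s) 6: kuvovbg
2. d -> t, g -> k / _ #: fires at position(s) 7: kuvovbk
3. 0 -> a / C _ C: inserts after position(s) 5, 6: kuvovabak
surface: kuvovabak

cell SUR=ta, MOD=ri:
underlying: kuvo-vp-zl
1. f -> v, k -> g, p -> b, s -> z, t -> d / _ Z: fires at position(s) 6: kuvovbzl
2. d -> t, g -> k / _ #: no change
3. 0 -> a / C _ C: inserts after position(s) 5, 6, 7: kuvovabazal
surface: kuvovabazal


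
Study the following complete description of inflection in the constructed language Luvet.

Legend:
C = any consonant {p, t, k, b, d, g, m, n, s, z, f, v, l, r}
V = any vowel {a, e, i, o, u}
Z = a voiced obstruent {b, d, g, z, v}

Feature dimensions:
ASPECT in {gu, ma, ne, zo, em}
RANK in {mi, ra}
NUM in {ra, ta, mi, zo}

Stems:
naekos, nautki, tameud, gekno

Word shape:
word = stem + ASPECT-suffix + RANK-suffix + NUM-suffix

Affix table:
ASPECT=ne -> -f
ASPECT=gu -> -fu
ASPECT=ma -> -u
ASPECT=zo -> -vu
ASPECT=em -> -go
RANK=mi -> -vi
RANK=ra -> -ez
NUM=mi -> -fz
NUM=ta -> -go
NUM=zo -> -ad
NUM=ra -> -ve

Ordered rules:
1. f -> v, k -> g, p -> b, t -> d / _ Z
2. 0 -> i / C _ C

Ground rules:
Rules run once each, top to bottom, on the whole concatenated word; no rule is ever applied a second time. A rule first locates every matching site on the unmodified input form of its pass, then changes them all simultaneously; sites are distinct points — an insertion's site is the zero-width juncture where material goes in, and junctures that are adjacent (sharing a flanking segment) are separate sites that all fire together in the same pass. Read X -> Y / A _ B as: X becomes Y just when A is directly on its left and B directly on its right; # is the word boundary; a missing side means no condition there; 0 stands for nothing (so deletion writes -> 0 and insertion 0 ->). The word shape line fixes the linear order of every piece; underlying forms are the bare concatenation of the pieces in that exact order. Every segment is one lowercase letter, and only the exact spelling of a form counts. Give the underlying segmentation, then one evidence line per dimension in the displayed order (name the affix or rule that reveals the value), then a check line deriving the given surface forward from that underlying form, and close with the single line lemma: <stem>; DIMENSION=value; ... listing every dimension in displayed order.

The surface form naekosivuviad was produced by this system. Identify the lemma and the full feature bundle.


underlying: naekos-vu-vi-ad
ASPECT=zo - signalled by the affix -vu
RANK=mi - signalled by the affix -vi
NUM=zo - signalled by the affix -ad
check: naekosvuviad -> naekosvuviad -> naekosivuviad
lemma: naekos; ASPECT=zo; RANK=mi; NUM=zo


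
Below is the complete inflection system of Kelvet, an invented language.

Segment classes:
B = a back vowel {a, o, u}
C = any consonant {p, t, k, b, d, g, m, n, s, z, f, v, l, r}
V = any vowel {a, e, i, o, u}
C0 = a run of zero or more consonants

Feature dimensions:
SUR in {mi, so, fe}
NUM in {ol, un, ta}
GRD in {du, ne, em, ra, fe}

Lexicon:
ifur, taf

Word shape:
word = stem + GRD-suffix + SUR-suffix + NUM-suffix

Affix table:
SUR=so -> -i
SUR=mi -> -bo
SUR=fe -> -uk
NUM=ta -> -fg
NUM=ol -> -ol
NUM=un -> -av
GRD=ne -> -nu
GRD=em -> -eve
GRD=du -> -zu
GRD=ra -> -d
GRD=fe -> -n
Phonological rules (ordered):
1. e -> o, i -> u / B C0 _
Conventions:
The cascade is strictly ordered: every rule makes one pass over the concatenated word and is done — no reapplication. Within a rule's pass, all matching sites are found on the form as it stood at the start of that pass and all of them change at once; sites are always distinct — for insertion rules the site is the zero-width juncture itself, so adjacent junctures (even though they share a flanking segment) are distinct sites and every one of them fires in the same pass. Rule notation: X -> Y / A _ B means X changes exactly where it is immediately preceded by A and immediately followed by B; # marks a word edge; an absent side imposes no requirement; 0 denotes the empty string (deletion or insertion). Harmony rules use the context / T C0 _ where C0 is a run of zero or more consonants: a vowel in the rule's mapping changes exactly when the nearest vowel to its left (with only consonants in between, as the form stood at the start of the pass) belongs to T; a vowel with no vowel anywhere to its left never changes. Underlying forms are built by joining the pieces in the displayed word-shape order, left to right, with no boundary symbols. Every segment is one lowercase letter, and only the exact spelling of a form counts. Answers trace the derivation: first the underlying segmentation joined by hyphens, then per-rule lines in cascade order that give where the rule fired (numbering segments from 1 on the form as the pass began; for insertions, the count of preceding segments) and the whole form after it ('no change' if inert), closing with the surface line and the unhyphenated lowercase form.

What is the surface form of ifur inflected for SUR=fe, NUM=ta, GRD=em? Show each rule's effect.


underlying: ifur-eve-uk-fg
1. e -> o, i -> u / B C0 _: fires at position(s) 5: ifuroveukfg
surface: ifuroveukfg


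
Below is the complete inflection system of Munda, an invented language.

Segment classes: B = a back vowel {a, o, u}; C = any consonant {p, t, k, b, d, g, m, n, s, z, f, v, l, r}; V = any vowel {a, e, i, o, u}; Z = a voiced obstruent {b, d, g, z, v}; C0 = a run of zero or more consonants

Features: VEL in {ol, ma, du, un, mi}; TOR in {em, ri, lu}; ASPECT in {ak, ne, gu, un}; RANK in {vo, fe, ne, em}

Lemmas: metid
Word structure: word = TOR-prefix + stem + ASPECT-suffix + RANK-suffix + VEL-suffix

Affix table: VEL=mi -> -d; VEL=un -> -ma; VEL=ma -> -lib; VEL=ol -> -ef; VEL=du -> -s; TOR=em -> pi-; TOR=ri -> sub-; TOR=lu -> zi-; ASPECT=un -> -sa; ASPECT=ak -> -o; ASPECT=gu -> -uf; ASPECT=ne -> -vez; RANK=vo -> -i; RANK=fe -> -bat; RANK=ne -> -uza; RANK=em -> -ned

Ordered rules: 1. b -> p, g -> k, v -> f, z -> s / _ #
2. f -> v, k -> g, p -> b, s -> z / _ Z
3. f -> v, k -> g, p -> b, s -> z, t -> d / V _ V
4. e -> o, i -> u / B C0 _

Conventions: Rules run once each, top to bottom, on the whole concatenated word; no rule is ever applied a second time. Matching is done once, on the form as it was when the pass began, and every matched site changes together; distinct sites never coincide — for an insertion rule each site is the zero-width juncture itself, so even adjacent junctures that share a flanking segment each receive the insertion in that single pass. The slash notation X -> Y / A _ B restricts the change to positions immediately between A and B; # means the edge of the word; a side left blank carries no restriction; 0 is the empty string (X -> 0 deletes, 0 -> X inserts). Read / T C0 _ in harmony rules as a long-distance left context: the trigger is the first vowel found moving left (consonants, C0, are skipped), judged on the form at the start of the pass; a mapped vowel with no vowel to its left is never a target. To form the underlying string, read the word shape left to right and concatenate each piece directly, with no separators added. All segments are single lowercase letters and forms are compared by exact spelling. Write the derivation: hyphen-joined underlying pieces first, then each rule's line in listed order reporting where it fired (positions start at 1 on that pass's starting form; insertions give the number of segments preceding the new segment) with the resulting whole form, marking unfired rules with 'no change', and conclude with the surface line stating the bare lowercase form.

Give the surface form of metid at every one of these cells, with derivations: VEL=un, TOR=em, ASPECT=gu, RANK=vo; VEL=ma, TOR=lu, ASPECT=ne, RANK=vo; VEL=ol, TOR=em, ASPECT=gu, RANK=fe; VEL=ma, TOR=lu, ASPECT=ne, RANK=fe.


cell VEL=un, TOR=em, ASPECT=gu, RANK=vo:
underlying: pi-metid-uf-i-ma
1. b -> p, g -> k, v -> f, z -> s / _ #: no change
2. f -> v, k -> g, p -> b, s -> z / _ Z: no change
3. f -> v, k -> g, p -> b, s -> z, t -> d / V _ V: fires at position(s) 5, 9: pimediduvima
4. e -> o, i -> u / B C0 _: fires at position(s) 10: pimediduvuma
surface: pimediduvuma

cell VEL=ma, TOR=lu, ASPECT=ne, RANK=vo:
underlying: zi-metid-vez-i-lib
1. b -> p, g -> k, v -> f, z -> s / _ #: fires at position(s) 14: zimetidvezilip
2. f -> v, k -> g, p -> b, s -> z / _ Z: no change
3. f -> v, k -> g, p -> b, s -> z, t -> d / V _ V: fires at position(s) 5: zimedidvezilip
4. e -> o, i -> u / B C0 _: no change
surface: zimedidvezilip

cell VEL=ol, TOR=em, ASPECT=gu, RANK=fe:
underlying: pi-metid-uf-bat-ef
1. b -> p, g -> k, v -> f, z -> s / _ #: no change
2. f -> v, k -> g, p -> b, s -> z / _ Z: fires at position(s) 9: pimetiduvbatef
3. f -> v, k -> g, p -> b, s -> z, t -> d / V _ V: fires at position(s) 5, 12: pimediduvbadef
4. e -> o, i -> u / B C0 _: fires at position(s) 13: pimediduvbadof
surface: pimediduvbadof

cell VEL=ma, TOR=lu, ASPECT=ne, RANK=fe:
underlying: zi-metid-vez-bat-lib
1. b -> p, g -> k, v -> f, z -> s / _ #: fires at position(s) 16: zimetidvezbatlip
2. f -> v, k -> g, p -> b, s -> z / _ Z: no change
3. f -> v, k -> g, p -> b, s -> z, t -> d / V _ V: fires at position(s) 5: zimedidvezbatlip
4. e -> o, i -> u / B C0 _: fires at position(s) 15: zimedidvezbatlup
surface: zimedidvezbatlup


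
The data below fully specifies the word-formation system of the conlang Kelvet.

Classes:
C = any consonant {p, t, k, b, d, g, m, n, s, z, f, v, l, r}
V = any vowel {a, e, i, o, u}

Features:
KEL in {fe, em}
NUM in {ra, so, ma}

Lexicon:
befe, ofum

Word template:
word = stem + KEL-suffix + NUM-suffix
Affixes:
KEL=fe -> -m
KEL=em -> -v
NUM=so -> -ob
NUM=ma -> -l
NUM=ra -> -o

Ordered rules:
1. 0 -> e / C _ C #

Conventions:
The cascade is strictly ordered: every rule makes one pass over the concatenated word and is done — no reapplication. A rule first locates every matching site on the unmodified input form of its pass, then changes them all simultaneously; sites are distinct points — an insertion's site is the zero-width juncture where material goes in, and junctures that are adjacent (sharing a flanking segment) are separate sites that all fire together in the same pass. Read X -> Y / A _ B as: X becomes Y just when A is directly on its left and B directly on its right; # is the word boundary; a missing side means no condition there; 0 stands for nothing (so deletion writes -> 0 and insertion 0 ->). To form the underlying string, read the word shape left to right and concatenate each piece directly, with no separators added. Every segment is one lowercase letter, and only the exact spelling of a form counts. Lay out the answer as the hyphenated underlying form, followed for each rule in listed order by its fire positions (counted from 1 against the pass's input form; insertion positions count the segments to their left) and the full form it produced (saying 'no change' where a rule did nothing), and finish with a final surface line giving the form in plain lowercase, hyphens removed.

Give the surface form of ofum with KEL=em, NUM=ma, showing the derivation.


underlying: ofum-v-l
1. 0 -> e / C _ C #: inserts after position(s) 5: ofumvel
surface: ofumvel


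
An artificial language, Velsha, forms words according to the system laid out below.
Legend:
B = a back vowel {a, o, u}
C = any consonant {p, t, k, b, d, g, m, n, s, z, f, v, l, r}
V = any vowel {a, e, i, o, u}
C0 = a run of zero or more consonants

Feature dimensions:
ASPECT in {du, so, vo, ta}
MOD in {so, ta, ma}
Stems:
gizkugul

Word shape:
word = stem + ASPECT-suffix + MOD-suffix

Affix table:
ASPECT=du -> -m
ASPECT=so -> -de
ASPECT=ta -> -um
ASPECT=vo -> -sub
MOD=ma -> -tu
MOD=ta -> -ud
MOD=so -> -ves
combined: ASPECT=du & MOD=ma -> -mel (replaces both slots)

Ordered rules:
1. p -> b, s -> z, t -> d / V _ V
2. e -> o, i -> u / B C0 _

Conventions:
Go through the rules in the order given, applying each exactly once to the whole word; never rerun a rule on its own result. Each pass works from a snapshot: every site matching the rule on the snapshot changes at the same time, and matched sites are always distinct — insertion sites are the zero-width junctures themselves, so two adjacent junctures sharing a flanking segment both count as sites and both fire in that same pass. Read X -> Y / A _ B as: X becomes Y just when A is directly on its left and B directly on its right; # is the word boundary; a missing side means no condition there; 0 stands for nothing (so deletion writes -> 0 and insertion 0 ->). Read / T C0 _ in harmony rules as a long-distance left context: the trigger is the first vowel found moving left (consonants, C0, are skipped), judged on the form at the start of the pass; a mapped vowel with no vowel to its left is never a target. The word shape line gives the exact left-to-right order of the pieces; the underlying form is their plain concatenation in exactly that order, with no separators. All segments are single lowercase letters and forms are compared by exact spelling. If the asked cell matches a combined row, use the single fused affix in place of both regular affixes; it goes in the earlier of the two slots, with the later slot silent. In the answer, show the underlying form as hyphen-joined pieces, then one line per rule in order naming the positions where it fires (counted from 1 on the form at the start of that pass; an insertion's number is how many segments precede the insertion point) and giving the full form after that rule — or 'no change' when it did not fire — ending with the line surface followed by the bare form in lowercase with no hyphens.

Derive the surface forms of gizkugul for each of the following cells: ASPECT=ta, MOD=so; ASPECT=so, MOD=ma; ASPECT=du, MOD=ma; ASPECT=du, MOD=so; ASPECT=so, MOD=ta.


cell ASPECT=ta, MOD=so:
underlying: gizkugul-um-ves
1. p -> b, s -> z, t -> d / V _ V: no change
2. e -> o, i -> u / B C0 _: fires at position(s) 12: gizkugulumvos
surface: gizkugulumvos

cell ASPECT=so, MOD=ma:
underlying: gizkugul-de-tu
1. p -> b, s -> z, t -> d / V _ V: fires at position(s) 11: gizkuguldedu
2. e -> o, i -> u / B C0 _: fires at position(s) 10: gizkuguldodu
surface: gizkuguldodu

cell ASPECT=du, MOD=ma:
underlying: gizkugul-mel
1. p -> b, s -> z, t -> d / V _ V: no change
2. e -> o, i -> u / B C0 _: fires at position(s) 10: gizkugulmol
surface: gizkugulmol

cell ASPECT=du, MOD=so:
underlying: gizkugul-m-ves
1. p -> b, s -> z, t -> d / V _ V: no change
2. e -> o, i -> u / B C0 _: fires at position(s) 11: gizkugulmvos
surface: gizkugulmvos

cell ASPECT=so, MOD=ta:
underlying: gizkugul-de-ud
1. p -> b, s -> z, t -> d / V _ V: no change
2. e -> o, i -> u / B C0 _: fires at position(s) 10: gizkuguldoud
surface: gizkuguldoud
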